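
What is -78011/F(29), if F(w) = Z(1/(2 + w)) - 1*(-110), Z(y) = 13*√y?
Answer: -266017510/374931 + 1014143*√31/374931 ≈ -694.45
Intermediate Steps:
F(w) = 110 + 13*√(1/(2 + w)) (F(w) = 13*√(1/(2 + w)) - 1*(-110) = 13*√(1/(2 + w)) + 110 = 110 + 13*√(1/(2 + w)))
-78011/F(29) = -78011/(110 + 13*√(1/(2 + 29))) = -78011/(110 + 13*√(1/31)) = -78011/(110 + 13*(√31/31)) = -78011/(110 + 13*√31/31)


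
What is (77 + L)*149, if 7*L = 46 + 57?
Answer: 95658/7 ≈ 13665.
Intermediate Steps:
L = 103/7 (L = (46 + 57)/7 = (⅐)*103 = 103/7 ≈ 14.714)
(77 + L)*149 = (77 + 103/7)*149 = (642/7)*149 = 95658/7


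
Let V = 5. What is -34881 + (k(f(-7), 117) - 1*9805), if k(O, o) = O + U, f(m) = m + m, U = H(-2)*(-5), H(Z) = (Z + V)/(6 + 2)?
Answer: -357615/8 ≈ -44702.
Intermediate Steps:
H(Z) = 5/8 + Z/8 (H(Z) = (Z + 5)/(6 + 2) = (5 + Z)/8 = (5 + Z)*(1/8) = 5/8 + Z/8)
U = -15/8 (U = (5/8 + (1/8)*(-2))*(-5) = (5/8 - 1/4)*(-5) = (3/8)*(-5) = -15/8 ≈ -1.8750)
f(m) = 2*m
k(O, o) = -15/8 + O (k(O, o) = O - 15/8 = -15/8 + O)
-34881 + (k(f(-7), 117) - 1*9805) = -34881 + ((-15/8 + 2*(-7)) - 1*9805) = -34881 + ((-15/8 - 14) - 9805) = -34881 + (-127/8 - 9805) = -34881 - 78567/8 = -357615/8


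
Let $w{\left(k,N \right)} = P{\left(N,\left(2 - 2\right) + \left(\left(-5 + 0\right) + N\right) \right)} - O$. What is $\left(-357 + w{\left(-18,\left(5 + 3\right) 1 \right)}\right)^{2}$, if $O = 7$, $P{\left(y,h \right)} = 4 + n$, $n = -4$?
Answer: $132496$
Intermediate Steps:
$P{\left(y,h \right)} = 0$ ($P{\left(y,h \right)} = 4 - 4 = 0$)
$w{\left(k,N \right)} = -7$ ($w{\left(k,N \right)} = 0 - 7 = -7$)
$\left(-357 + w{\left(-18,\left(5 + 3\right) 1 \right)}\right)^{2} = \left(-357 - 7\right)^{2} = \left(-364\right)^{2} = 132496$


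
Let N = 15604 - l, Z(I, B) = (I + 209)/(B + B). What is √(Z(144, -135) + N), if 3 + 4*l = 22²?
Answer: √125407785/90 ≈ 124.43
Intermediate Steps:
l = 481/4 (l = -¾ + (¼)*22² = -¾ + (¼)*484 = -¾ + 121 = 481/4 ≈ 120.25)
Z(I, B) = (209 + I)/(2*B) (Z(I, B) = (209 + I)/((2*B)) = (209 + I)*(1/(2*B)) = (209 + I)/(2*B))
N = 61935/4 (N = 15604 - 1*481/4 = 15604 - 481/4 = 61935/4 ≈ 15484.)
√(Z(144, -135) + N) = √((½)*(209 + 144)/(-135) + 61935/4) = √((½)*(-1/135)*353 + 61935/4) = √(-353/270 + 61935/4) = √(8360519/540) = √125407785/90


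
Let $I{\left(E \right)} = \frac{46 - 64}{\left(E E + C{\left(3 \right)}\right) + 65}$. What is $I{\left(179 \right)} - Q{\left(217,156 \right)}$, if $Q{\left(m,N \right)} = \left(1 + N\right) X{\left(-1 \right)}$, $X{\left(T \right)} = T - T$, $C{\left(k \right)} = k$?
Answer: $- \frac{6}{10703} \approx -0.00056059$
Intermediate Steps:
$X{\left(T \right)} = 0$
$I{\left(E \right)} = - \frac{18}{68 + E^{2}}$ ($I{\left(E \right)} = \frac{46 - 64}{\left(E E + 3\right) + 65} = - \frac{18}{\left(E^{2} + 3\right) + 65} = - \frac{18}{\left(3 + E^{2}\right) + 65} = - \frac{18}{68 + E^{2}}$)
$Q{\left(m,N \right)} = 0$ ($Q{\left(m,N \right)} = \left(1 + N\right) 0 = 0$)
$I{\left(179 \right)} - Q{\left(217,156 \right)} = - \frac{18}{68 + 179^{2}} - 0 = - \frac{18}{68 + 32041} + 0 = - \frac{18}{32109} + 0 = \left(-18\right) \frac{1}{32109} + 0 = - \frac{6}{10703} + 0 = - \frac{6}{10703}$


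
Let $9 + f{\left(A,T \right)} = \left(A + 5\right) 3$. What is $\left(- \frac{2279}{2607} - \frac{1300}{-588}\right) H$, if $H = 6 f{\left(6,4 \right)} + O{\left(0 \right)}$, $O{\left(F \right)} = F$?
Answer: $\frac{8196192}{42581} \approx 192.48$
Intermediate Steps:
$f{\left(A,T \right)} = 6 + 3 A$ ($f{\left(A,T \right)} = -9 + \left(A + 5\right) 3 = -9 + \left(5 + A\right) 3 = -9 + \left(15 + 3 A\right) = 6 + 3 A$)
$H = 144$ ($H = 6 \left(6 + 3 \cdot 6\right) + 0 = 6 \left(6 + 18\right) + 0 = 6 \cdot 24 + 0 = 144 + 0 = 144$)
$\left(- \frac{2279}{2607} - \frac{1300}{-588}\right) H = \left(- \frac{2279}{2607} - \frac{1300}{-588}\right) 144 = \left(\left(-2279\right) \frac{1}{2607} - - \frac{325}{147}\right) 144 = \left(- \frac{2279}{2607} + \frac{325}{147}\right) 144 = \frac{56918}{42581} \cdot 144 = \frac{8196192}{42581}$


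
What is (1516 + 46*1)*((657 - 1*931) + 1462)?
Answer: 1855656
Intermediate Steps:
(1516 + 46*1)*((657 - 1*931) + 1462) = (1516 + 46)*((657 - 931) + 1462) = 1562*(-274 + 1462) = 1562*1188 = 1855656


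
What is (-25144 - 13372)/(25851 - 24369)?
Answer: -19258/741 ≈ -25.989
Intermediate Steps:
(-25144 - 13372)/(25851 - 24369) = -38516/1482 = -38516*1/1482 = -19258/741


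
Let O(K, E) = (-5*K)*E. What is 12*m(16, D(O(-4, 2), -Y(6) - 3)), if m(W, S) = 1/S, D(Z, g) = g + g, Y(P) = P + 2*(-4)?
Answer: -6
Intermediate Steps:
Y(P) = -8 + P (Y(P) = P - 8 = -8 + P)
O(K, E) = -5*E*K
D(Z, g) = 2*g
12*m(16, D(O(-4, 2), -Y(6) - 3)) = 12/((2*(-(-8 + 6) - 3))) = 12/((2*(-1*(-2) - 3))) = 12/((2*(2 - 3))) = 12/((2*(-1))) = 12/(-2) = 12*(-½) = -6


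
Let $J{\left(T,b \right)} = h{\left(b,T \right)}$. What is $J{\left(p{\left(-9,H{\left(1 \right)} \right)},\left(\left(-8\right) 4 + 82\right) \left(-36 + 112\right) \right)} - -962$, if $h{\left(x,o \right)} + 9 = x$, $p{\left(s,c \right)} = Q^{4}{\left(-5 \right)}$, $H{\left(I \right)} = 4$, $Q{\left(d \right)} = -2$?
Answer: $4753$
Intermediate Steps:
$p{\left(s,c \right)} = 16$ ($p{\left(s,c \right)} = \left(-2\right)^{4} = 16$)
$h{\left(x,o \right)} = -9 + x$
$J{\left(T,b \right)} = -9 + b$
$J{\left(p{\left(-9,H{\left(1 \right)} \right)},\left(\left(-8\right) 4 + 82\right) \left(-36 + 112\right) \right)} - -962 = \left(-9 + \left(\left(-8\right) 4 + 82\right) \left(-36 + 112\right)\right) - -962 = \left(-9 + \left(-32 + 82\right) 76\right) + 962 = \left(-9 + 50 \cdot 76\right) + 962 = \left(-9 + 3800\right) + 962 = 3791 + 962 = 4753$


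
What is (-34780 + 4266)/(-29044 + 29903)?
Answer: -30514/859 ≈ -35.523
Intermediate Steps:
(-34780 + 4266)/(-29044 + 29903) = -30514/859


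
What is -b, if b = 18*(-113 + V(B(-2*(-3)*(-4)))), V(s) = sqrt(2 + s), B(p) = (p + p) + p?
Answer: 2034 - 18*I*sqrt(70) ≈ 2034.0 - 150.6*I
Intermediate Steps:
B(p) = 3*p (B(p) = 2*p + p = 3*p)
b = -2034 + 18*I*sqrt(70) (b = 18*(-113 + sqrt(2 + 3*(-2*(-3)*(-4)))) = 18*(-113 + sqrt(2 + 3*(6*(-4)))) = 18*(-113 + sqrt(2 + 3*(-24))) = 18*(-113 + sqrt(2 - 72)) = 18*(-113 + sqrt(-70)) = 18*(-113 + I*sqrt(70)) = -2034 + 18*I*sqrt(70) ≈ -2034.0 + 150.6*I)
-b = -(-2034 + 18*I*sqrt(70)) = 2034 - 18*I*sqrt(70)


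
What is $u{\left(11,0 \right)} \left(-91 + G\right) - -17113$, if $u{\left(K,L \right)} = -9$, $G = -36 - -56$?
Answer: $17752$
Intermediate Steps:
$G = 20$ ($G = -36 + 56 = 20$)
$u{\left(11,0 \right)} \left(-91 + G\right) - -17113 = - 9 \left(-91 + 20\right) - -17113 = \left(-9\right) \left(-71\right) + 17113 = 639 + 17113 = 17752$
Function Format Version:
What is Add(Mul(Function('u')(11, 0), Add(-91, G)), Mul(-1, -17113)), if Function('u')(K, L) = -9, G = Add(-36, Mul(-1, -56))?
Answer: 17752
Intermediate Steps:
G = 20 (G = Add(-36, 56) = 20)
Add(Mul(Function('u')(11, 0), Add(-91, G)), Mul(-1, -17113)) = Add(Mul(-9, Add(-91, 20)), Mul(-1, -17113)) = Add(Mul(-9, -71), 17113) = Add(639, 17113) = 17752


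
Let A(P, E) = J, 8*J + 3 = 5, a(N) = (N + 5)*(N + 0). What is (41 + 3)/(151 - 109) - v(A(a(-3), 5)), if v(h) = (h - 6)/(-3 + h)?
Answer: -241/231 ≈ -1.0433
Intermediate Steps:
a(N) = N*(5 + N) (a(N) = (5 + N)*N = N*(5 + N))
J = ¼ (J = -3/8 + (⅛)*5 = -3/8 + 5/8 = ¼ ≈ 0.25000)
A(P, E) = ¼
v(h) = (-6 + h)/(-3 + h)
(41 + 3)/(151 - 109) - v(A(a(-3), 5)) = (41 + 3)/(151 - 109) - (-6 + ¼)/(-3 + ¼) = 44/42 - (-23)/((-11/4)*4) = 44*(1/42) - (-4)*(-23)/(11*4) = 22/21 - 1*23/11 = 22/21 - 23/11 = -241/231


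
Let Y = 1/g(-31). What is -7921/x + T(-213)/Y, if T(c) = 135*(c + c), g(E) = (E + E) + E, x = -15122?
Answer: 80878966381/15122 ≈ 5.3484e+6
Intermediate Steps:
g(E) = 3*E (g(E) = 2*E + E = 3*E)
T(c) = 270*c (T(c) = 135*(2*c) = 270*c)
Y = -1/93 (Y = 1/(3*(-31)) = 1/(-93) = -1/93 ≈ -0.010753)
-7921/x + T(-213)/Y = -7921/(-15122) + (270*(-213))/(-1/93) = -7921*(-1/15122) - 57510*(-93) = 7921/15122 + 5348430 = 80878966381/15122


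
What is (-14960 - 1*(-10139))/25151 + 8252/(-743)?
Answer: -211128055/18687193 ≈ -11.298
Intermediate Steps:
(-14960 - 1*(-10139))/25151 + 8252/(-743) = (-14960 + 10139)*(1/25151) + 8252*(-1/743) = -4821*1/25151 - 8252/743 = -4821/25151 - 8252/743 = -211128055/18687193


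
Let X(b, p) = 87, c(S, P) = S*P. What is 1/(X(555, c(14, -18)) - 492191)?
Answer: -1/492104 ≈ -2.0321e-6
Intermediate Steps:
c(S, P) = P*S
1/(X(555, c(14, -18)) - 492191) = 1/(87 - 492191) = 1/(-492104) = -1/492104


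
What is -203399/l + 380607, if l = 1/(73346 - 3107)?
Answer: -14286161754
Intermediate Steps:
l = 1/70239 ≈ 1.4237e-5
-203399/l + 380607 = -203399/1/70239 + 380607 = -203399*70239 + 380607 = -14286542361 + 380607 = -14286161754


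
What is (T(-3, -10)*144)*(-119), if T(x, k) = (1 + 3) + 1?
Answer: -85680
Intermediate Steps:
T(x, k) = 5 (T(x, k) = 4 + 1 = 5)
(T(-3, -10)*144)*(-119) = (5*144)*(-119) = 720*(-119) = -85680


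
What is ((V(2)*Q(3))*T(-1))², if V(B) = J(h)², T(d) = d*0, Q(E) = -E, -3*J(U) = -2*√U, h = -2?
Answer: 0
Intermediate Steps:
J(U) = 2*√U/3 (J(U) = -(-2)*√U/3 = 2*√U/3)
T(d) = 0
V(B) = -8/9 (V(B) = (2*√(-2)/3)² = (2*(I*√2)/3)² = (2*I*√2/3)² = -8/9)
((V(2)*Q(3))*T(-1))² = (-(-8)*3/9*0)² = (-8/9*(-3)*0)² = ((8/3)*0)² = 0² = 0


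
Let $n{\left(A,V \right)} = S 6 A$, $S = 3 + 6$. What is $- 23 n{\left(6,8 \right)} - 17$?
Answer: $-7469$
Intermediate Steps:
$S = 9$
$n{\left(A,V \right)} = 54 A$ ($n{\left(A,V \right)} = 9 \cdot 6 A = 54 A$)
$- 23 n{\left(6,8 \right)} - 17 = - 23 \cdot 54 \cdot 6 - 17 = \left(-23\right) 324 - 17 = -7452 - 17 = -7469$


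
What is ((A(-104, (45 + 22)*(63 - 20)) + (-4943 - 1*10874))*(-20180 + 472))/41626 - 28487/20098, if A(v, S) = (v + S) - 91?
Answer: 199995775517/32176898 ≈ 6215.5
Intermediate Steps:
A(v, S) = -91 + S + v (A(v, S) = (S + v) - 91 = -91 + S + v)
((A(-104, (45 + 22)*(63 - 20)) + (-4943 - 1*10874))*(-20180 + 472))/41626 - 28487/20098 = (((-91 + (45 + 22)*(63 - 20) - 104) + (-4943 - 1*10874))*(-20180 + 472))/41626 - 28487/20098 = (((-91 + 67*43 - 104) + (-4943 - 10874))*(-19708))*(1/41626) - 28487*1/20098 = (((-91 + 2881 - 104) - 15817)*(-19708))*(1/41626) - 28487/20098 = ((2686 - 15817)*(-19708))*(1/41626) - 28487/20098 = -13131*(-19708)*(1/41626) - 28487/20098 = 258785748*(1/41626) - 28487/20098 = 9953298/1601 - 28487/20098 = 199995775517/32176898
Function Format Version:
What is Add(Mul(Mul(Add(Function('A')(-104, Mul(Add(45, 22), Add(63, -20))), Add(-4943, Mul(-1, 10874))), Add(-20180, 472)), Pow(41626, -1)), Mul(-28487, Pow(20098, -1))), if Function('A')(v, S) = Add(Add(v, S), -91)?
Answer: Rational(199995775517, 32176898) ≈ 6215.5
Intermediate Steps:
Function('A')(v, S) = Add(-91, S, v) (Function('A')(v, S) = Add(Add(S, v), -91) = Add(-91, S, v))
Add(Mul(Mul(Add(Function('A')(-104, Mul(Add(45, 22), Add(63, -20))), Add(-4943, Mul(-1, 10874))), Add(-20180, 472)), Pow(41626, -1)), Mul(-28487, Pow(20098, -1))) = Add(Mul(Mul(Add(Add(-91, Mul(Add(45, 22), Add(63, -20)), -104), Add(-4943, Mul(-1, 10874))), Add(-20180, 472)), Pow(41626, -1)), Mul(-28487, Pow(20098, -1))) = Add(Mul(Mul(Add(Add(-91, Mul(67, 43), -104), Add(-4943, -10874)), -19708), Rational(1, 41626)), Mul(-28487, Rational(1, 20098))) = Add(Mul(Mul(Add(Add(-91, 2881, -104), -15817), -19708), Rational(1, 41626)), Rational(-28487, 20098)) = Add(Mul(Mul(Add(2686, -15817), -19708), Rational(1, 41626)), Rational(-28487, 20098)) = Add(Mul(Mul(-13131, -19708), Rational(1, 41626)), Rational(-28487, 20098)) = Add(Mul(258785748, Rational(1, 41626)), Rational(-28487, 20098)) = Add(Rational(9953298, 1601), Rational(-28487, 20098)) = Rational(199995775517, 32176898)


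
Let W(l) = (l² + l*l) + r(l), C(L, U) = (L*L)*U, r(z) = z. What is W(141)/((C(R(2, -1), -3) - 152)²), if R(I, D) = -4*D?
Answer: 39903/40000 ≈ 0.99757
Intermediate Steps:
C(L, U) = U*L² (C(L, U) = L²*U = U*L²)
W(l) = l + 2*l² (W(l) = (l² + l*l) + l = (l² + l²) + l = 2*l² + l = l + 2*l²)
W(141)/((C(R(2, -1), -3) - 152)²) = (141*(1 + 2*141))/((-3*(-4*(-1))² - 152)²) = (141*(1 + 282))/((-3*4² - 152)²) = (141*283)/((-3*16 - 152)²) = 39903/((-48 - 152)²) = 39903/((-200)²) = 39903/40000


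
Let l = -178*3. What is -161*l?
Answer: 85974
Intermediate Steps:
l = -534
-161*l = -161*(-534) = 85974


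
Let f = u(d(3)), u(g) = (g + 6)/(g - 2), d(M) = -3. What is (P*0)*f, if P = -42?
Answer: 0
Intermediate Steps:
u(g) = (6 + g)/(-2 + g)
f = -⅗ (f = (6 - 3)/(-2 - 3) = 3/(-5) = -⅕*3 = -⅗ ≈ -0.60000)
(P*0)*f = -42*0*(-⅗) = 0*(-⅗) = 0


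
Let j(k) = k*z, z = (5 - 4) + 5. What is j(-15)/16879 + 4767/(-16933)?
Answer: -11712309/40830301 ≈ -0.28685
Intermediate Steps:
z = 6 (z = 1 + 5 = 6)
j(k) = 6*k (j(k) = k*6 = 6*k)
j(-15)/16879 + 4767/(-16933) = (6*(-15))/16879 + 4767/(-16933) = -90*1/16879 + 4767*(-1/16933) = -90/16879 - 681/2419 = -11712309/40830301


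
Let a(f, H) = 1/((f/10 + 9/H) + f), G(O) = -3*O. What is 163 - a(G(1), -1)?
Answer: 20059/123 ≈ 163.08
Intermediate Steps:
a(f, H) = 1/(9/H + 11*f/10) (a(f, H) = 1/((f*(⅒) + 9/H) + f) = 1/((f/10 + 9/H) + f) = 1/((9/H + f/10) + f) = 1/(9/H + 11*f/10))
163 - a(G(1), -1) = 163 - 10*(-1)/(90 + 11*(-1)*(-3*1)) = 163 - 10*(-1)/(90 + 11*(-1)*(-3)) = 163 - 10*(-1)/(90 + 33) = 163 - 10*(-1)/123 = 163 - 1*(-10/123) = 163 + 10/123 = 20059/123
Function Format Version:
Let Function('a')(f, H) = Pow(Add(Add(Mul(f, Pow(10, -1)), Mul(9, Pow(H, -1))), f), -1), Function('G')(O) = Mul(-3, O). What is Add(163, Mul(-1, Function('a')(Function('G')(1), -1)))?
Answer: Rational(20059, 123) ≈ 163.08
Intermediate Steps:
Function('a')(f, H) = Pow(Add(Mul(9, Pow(H, -1)), Mul(Rational(11, 10), f)), -1) (Function('a')(f, H) = Pow(Add(Add(Mul(f, Rational(1, 10)), Mul(9, Pow(H, -1))), f), -1) = Pow(Add(Add(Mul(Rational(1, 10), f), Mul(9, Pow(H, -1))), f), -1) = Pow(Add(Add(Mul(9, Pow(H, -1)), Mul(Rational(1, 10), f)), f), -1) = Pow(Add(Mul(9, Pow(H, -1)), Mul(Rational(11, 10), f)), -1))
Add(163, Mul(-1, Function('a')(Function('G')(1), -1))) = Add(163, Mul(-1, Mul(10, -1, Pow(Add(90, Mul(11, -1, Mul(-3, 1))), -1)))) = Add(163, Mul(-1, Mul(10, -1, Pow(Add(90, Mul(11, -1, -3)), -1)))) = Add(163, Mul(-1, Mul(10, -1, Pow(Add(90, 33), -1)))) = Add(163, Mul(-1, Mul(10, -1, Pow(123, -1)))) = Add(163, Mul(-1, Mul(10, -1, Rational(1, 123)))) = Add(163, Mul(-1, Rational(-10, 123))) = Add(163, Rational(10, 123)) = Rational(20059, 123)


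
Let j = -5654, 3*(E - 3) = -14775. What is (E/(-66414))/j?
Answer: -2461/187752378 ≈ -1.3108e-5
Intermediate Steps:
E = -4922 (E = 3 + (⅓)*(-14775) = 3 - 4925 = -4922)
(E/(-66414))/j = -4922/(-66414)/(-5654) = -4922*(-1/66414)*(-1/5654) = (2461/33207)*(-1/5654) = -2461/187752378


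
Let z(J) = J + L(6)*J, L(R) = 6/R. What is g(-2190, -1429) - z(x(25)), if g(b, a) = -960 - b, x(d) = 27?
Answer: 1176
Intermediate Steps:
z(J) = 2*J (z(J) = J + (6/6)*J = J + (6*(⅙))*J = J + 1*J = J + J = 2*J)
g(-2190, -1429) - z(x(25)) = (-960 - 1*(-2190)) - 2*27 = (-960 + 2190) - 1*54 = 1230 - 54 = 1176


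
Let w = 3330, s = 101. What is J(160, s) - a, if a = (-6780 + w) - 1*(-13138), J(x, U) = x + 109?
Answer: -9419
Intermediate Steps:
J(x, U) = 109 + x
a = 9688 (a = (-6780 + 3330) - 1*(-13138) = -3450 + 13138 = 9688)
J(160, s) - a = (109 + 160) - 1*9688 = 269 - 9688 = -9419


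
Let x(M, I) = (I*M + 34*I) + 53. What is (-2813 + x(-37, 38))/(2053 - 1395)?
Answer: -1437/329 ≈ -4.3678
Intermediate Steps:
x(M, I) = 53 + 34*I + I*M (x(M, I) = (34*I + I*M) + 53 = 53 + 34*I + I*M)
(-2813 + x(-37, 38))/(2053 - 1395) = (-2813 + (53 + 34*38 + 38*(-37)))/(2053 - 1395) = (-2813 + (53 + 1292 - 1406))/658 = (-2813 - 61)*(1/658) = -2874*1/658 = -1437/329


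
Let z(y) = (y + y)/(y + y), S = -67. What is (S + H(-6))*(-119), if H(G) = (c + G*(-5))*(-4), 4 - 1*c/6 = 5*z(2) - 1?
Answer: 22253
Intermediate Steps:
z(y) = 1 (z(y) = (2*y)/((2*y)) = (2*y)*(1/(2*y)) = 1)
c = 0 (c = 24 - 6*(5*1 - 1) = 24 - 6*(5 - 1) = 24 - 6*4 = 24 - 24 = 0)
H(G) = 20*G (H(G) = (0 + G*(-5))*(-4) = (0 - 5*G)*(-4) = -5*G*(-4) = 20*G)
(S + H(-6))*(-119) = (-67 + 20*(-6))*(-119) = (-67 - 120)*(-119) = -187*(-119) = 22253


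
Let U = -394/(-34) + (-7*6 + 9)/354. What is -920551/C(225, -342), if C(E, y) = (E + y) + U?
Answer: 1846625306/211643 ≈ 8725.2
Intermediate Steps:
U = 23059/2006 (U = -394*(-1/34) + (-42 + 9)*(1/354) = 197/17 - 33*1/354 = 197/17 - 11/118 = 23059/2006 ≈ 11.495)
C(E, y) = 23059/2006 + E + y (C(E, y) = (E + y) + 23059/2006 = 23059/2006 + E + y)
-920551/C(225, -342) = -920551/(23059/2006 + 225 - 342) = -920551/(-211643/2006) = -920551*(-2006/211643) = 1846625306/211643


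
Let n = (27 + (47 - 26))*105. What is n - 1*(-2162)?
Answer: 7202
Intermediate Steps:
n = 5040 (n = (27 + 21)*105 = 48*105 = 5040)
n - 1*(-2162) = 5040 - 1*(-2162) = 5040 + 2162 = 7202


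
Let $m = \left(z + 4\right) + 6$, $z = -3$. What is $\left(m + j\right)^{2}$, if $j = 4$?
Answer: $121$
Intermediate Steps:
$m = 7$ ($m = \left(-3 + 4\right) + 6 = 1 + 6 = 7$)
$\left(m + j\right)^{2} = \left(7 + 4\right)^{2} = 11^{2} = 121$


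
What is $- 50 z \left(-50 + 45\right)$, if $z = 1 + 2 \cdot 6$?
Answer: $3250$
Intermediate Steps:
$z = 13$ ($z = 1 + 12 = 13$)
$- 50 z \left(-50 + 45\right) = \left(-50\right) 13 \left(-50 + 45\right) = \left(-650\right) \left(-5\right) = 3250$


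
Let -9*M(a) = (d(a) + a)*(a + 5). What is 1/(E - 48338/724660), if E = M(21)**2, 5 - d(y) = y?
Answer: 29348730/6121419311 ≈ 0.0047944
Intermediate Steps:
d(y) = 5 - y
M(a) = -25/9 - 5*a/9 (M(a) = -((5 - a) + a)*(a + 5)/9 = -5*(5 + a)/9 = -(25 + 5*a)/9 = -25/9 - 5*a/9)
E = 16900/81 (E = (-25/9 - 5/9*21)**2 = (-25/9 - 35/3)**2 = (-130/9)**2 = 16900/81 ≈ 208.64)
1/(E - 48338/724660) = 1/(16900/81 - 48338/724660) = 1/(16900/81 - 48338*1/724660) = 1/(16900/81 - 24169/362330) = 1/(6121419311/29348730) = 29348730/6121419311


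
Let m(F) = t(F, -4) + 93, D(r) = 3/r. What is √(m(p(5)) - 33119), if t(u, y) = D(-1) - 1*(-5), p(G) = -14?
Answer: 16*I*√129 ≈ 181.73*I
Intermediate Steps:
t(u, y) = 2 (t(u, y) = 3/(-1) - 1*(-5) = 3*(-1) + 5 = -3 + 5 = 2)
m(F) = 95 (m(F) = 2 + 93 = 95)
√(m(p(5)) - 33119) = √(95 - 33119) = √(-33024) = 16*I*√129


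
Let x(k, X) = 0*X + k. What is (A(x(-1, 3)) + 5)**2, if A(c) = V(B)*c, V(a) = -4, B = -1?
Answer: 81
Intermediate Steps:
x(k, X) = k (x(k, X) = 0 + k = k)
A(c) = -4*c
(A(x(-1, 3)) + 5)**2 = (-4*(-1) + 5)**2 = (4 + 5)**2 = 9**2 = 81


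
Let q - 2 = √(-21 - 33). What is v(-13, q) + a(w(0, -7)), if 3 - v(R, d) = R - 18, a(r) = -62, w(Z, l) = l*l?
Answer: -28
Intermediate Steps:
w(Z, l) = l²
q = 2 + 3*I*√6 (q = 2 + √(-21 - 33) = 2 + √(-54) = 2 + 3*I*√6 ≈ 2.0 + 7.3485*I)
v(R, d) = 21 - R (v(R, d) = 3 - (R - 18) = 3 - (-18 + R) = 3 + (18 - R) = 21 - R)
v(-13, q) + a(w(0, -7)) = (21 - 1*(-13)) - 62 = (21 + 13) - 62 = 34 - 62 = -28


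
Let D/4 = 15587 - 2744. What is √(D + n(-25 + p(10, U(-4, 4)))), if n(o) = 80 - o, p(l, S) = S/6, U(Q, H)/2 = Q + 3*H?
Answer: √463269/3 ≈ 226.88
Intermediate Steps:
U(Q, H) = 2*Q + 6*H (U(Q, H) = 2*(Q + 3*H) = 2*Q + 6*H)
p(l, S) = S/6 (p(l, S) = S*(⅙) = S/6)
D = 51372 (D = 4*(15587 - 2744) = 4*12843 = 51372)
√(D + n(-25 + p(10, U(-4, 4)))) = √(51372 + (80 - (-25 + (2*(-4) + 6*4)/6))) = √(51372 + (80 - (-25 + (-8 + 24)/6))) = √(51372 + (80 - (-25 + (⅙)*16))) = √(51372 + (80 - (-25 + 8/3))) = √(51372 + (80 - 1*(-67/3))) = √(51372 + (80 + 67/3)) = √(51372 + 307/3) = √(154423/3) = √463269/3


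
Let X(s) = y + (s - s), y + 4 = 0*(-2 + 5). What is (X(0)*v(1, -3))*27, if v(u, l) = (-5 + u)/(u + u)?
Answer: 216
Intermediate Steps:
y = -4 (y = -4 + 0*(-2 + 5) = -4 + 0*3 = -4 + 0 = -4)
v(u, l) = (-5 + u)/(2*u) (v(u, l) = (-5 + u)/((2*u)) = (-5 + u)*(1/(2*u)) = (-5 + u)/(2*u))
X(s) = -4 (X(s) = -4 + (s - s) = -4 + 0 = -4)
(X(0)*v(1, -3))*27 = -2*(-5 + 1)/1*27 = -2*(-4)*27 = -4*(-2)*27 = 8*27 = 216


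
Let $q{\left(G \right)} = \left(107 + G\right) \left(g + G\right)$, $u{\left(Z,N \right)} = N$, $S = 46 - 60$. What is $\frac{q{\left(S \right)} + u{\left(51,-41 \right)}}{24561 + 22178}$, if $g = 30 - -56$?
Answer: $\frac{605}{4249} \approx 0.14239$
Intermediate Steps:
$S = -14$
$g = 86$ ($g = 30 + 56 = 86$)
$q{\left(G \right)} = \left(86 + G\right) \left(107 + G\right)$ ($q{\left(G \right)} = \left(107 + G\right) \left(86 + G\right) = \left(86 + G\right) \left(107 + G\right)$)
$\frac{q{\left(S \right)} + u{\left(51,-41 \right)}}{24561 + 22178} = \frac{\left(9202 + \left(-14\right)^{2} + 193 \left(-14\right)\right) - 41}{24561 + 22178} = \frac{\left(9202 + 196 - 2702\right) - 41}{46739} = \left(6696 - 41\right) \frac{1}{46739} = 6655 \cdot \frac{1}{46739} = \frac{605}{4249}$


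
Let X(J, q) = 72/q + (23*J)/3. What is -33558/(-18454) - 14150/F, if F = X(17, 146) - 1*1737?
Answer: 17247567879/1622807852 ≈ 10.628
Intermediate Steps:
X(J, q) = 72/q + 23*J/3 (X(J, q) = 72/q + (23*J)*(⅓) = 72/q + 23*J/3)
F = -351752/219 (F = (72/146 + (23/3)*17) - 1*1737 = (72*(1/146) + 391/3) - 1737 = (36/73 + 391/3) - 1737 = 28651/219 - 1737 = -351752/219 ≈ -1606.2)
-33558/(-18454) - 14150/F = -33558/(-18454) - 14150/(-351752/219) = -33558*(-1/18454) - 14150*(-219/351752) = 16779/9227 + 1549425/175876 = 17247567879/1622807852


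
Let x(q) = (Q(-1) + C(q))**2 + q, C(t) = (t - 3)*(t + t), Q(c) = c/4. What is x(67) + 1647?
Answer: 1176723233/16 ≈ 7.3545e+7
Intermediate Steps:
Q(c) = c/4 (Q(c) = c*(1/4) = c/4)
C(t) = 2*t*(-3 + t) (C(t) = (-3 + t)*(2*t) = 2*t*(-3 + t))
x(q) = q + (-1/4 + 2*q*(-3 + q))**2 (x(q) = ((1/4)*(-1) + 2*q*(-3 + q))**2 + q = (-1/4 + 2*q*(-3 + q))**2 + q = q + (-1/4 + 2*q*(-3 + q))**2)
x(67) + 1647 = (67 + (-1 + 8*67*(-3 + 67))**2/16) + 1647 = (67 + (-1 + 8*67*64)**2/16) + 1647 = (67 + (-1 + 34304)**2/16) + 1647 = (67 + (1/16)*34303**2) + 1647 = (67 + (1/16)*1176695809) + 1647 = (67 + 1176695809/16) + 1647 = 1176696881/16 + 1647 = 1176723233/16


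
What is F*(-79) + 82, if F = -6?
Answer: 556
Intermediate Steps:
F*(-79) + 82 = -6*(-79) + 82 = 474 + 82 = 556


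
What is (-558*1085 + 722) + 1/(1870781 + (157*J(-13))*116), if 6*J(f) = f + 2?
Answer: -3333257529313/5512177 ≈ -6.0471e+5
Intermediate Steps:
J(f) = 1/3 + f/6 (J(f) = (f + 2)/6 = (2 + f)/6 = 1/3 + f/6)
(-558*1085 + 722) + 1/(1870781 + (157*J(-13))*116) = (-558*1085 + 722) + 1/(1870781 + (157*(1/3 + (1/6)*(-13)))*116) = (-605430 + 722) + 1/(1870781 + (157*(1/3 - 13/6))*116) = -604708 + 1/(1870781 + (157*(-11/6))*116) = -604708 + 1/(1870781 - 1727/6*116) = -604708 + 1/(1870781 - 100166/3) = -604708 + 1/(5512177/3) = -604708 + 3/5512177 = -3333257529313/5512177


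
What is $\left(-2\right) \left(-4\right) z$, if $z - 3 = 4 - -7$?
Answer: $112$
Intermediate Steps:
$z = 14$ ($z = 3 + \left(4 - -7\right) = 3 + \left(4 + 7\right) = 3 + 11 = 14$)
$\left(-2\right) \left(-4\right) z = \left(-2\right) \left(-4\right) 14 = 8 \cdot 14 = 112$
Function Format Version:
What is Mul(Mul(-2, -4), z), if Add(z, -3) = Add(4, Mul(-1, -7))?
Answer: 112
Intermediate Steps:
z = 14 (z = Add(3, Add(4, Mul(-1, -7))) = Add(3, Add(4, 7)) = Add(3, 11) = 14)
Mul(Mul(-2, -4), z) = Mul(Mul(-2, -4), 14) = Mul(8, 14) = 112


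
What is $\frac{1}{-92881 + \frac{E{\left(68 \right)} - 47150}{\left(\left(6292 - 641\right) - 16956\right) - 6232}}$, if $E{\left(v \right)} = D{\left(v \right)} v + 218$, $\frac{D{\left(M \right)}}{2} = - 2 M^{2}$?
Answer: $- \frac{17537}{1627549437} \approx -1.0775 \cdot 10^{-5}$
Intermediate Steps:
$D{\left(M \right)} = - 4 M^{2}$ ($D{\left(M \right)} = 2 \left(- 2 M^{2}\right) = - 4 M^{2}$)
$E{\left(v \right)} = 218 - 4 v^{3}$ ($E{\left(v \right)} = - 4 v^{2} v + 218 = - 4 v^{3} + 218 = 218 - 4 v^{3}$)
$\frac{1}{-92881 + \frac{E{\left(68 \right)} - 47150}{\left(\left(6292 - 641\right) - 16956\right) - 6232}} = \frac{1}{-92881 + \frac{\left(218 - 4 \cdot 68^{3}\right) - 47150}{\left(\left(6292 - 641\right) - 16956\right) - 6232}} = \frac{1}{-92881 + \frac{\left(218 - 1257728\right) - 47150}{\left(5651 - 16956\right) + \left(-21115 + 14883\right)}} = \frac{1}{-92881 + \frac{\left(218 - 1257728\right) - 47150}{-11305 - 6232}} = \frac{1}{-92881 + \frac{-1257510 - 47150}{-17537}} = \frac{1}{-92881 - - \frac{1304660}{17537}} = \frac{1}{-92881 + \frac{1304660}{17537}} = \frac{1}{- \frac{1627549437}{17537}} = - \frac{17537}{1627549437}$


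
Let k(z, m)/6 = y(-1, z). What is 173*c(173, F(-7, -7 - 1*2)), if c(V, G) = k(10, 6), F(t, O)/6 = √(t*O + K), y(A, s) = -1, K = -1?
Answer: -1038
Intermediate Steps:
k(z, m) = -6 (k(z, m) = 6*(-1) = -6)
F(t, O) = 6*√(-1 + O*t) (F(t, O) = 6*√(t*O - 1) = 6*√(O*t - 1) = 6*√(-1 + O*t))
c(V, G) = -6
173*c(173, F(-7, -7 - 1*2)) = 173*(-6) = -1038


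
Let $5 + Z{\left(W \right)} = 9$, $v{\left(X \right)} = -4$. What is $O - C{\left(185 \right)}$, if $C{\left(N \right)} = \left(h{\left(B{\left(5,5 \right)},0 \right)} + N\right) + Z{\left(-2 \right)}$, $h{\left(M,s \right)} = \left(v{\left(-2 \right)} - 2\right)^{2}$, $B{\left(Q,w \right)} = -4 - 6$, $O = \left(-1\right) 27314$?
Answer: $-27539$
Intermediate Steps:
$O = -27314$
$B{\left(Q,w \right)} = -10$ ($B{\left(Q,w \right)} = -4 - 6 = -10$)
$Z{\left(W \right)} = 4$ ($Z{\left(W \right)} = -5 + 9 = 4$)
$h{\left(M,s \right)} = 36$ ($h{\left(M,s \right)} = \left(-4 - 2\right)^{2} = \left(-6\right)^{2} = 36$)
$C{\left(N \right)} = 40 + N$ ($C{\left(N \right)} = \left(36 + N\right) + 4 = 40 + N$)
$O - C{\left(185 \right)} = -27314 - \left(40 + 185\right) = -27314 - 225 = -27539$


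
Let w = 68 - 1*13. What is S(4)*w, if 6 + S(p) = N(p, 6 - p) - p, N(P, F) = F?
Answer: -440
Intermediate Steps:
S(p) = -2*p (S(p) = -6 + ((6 - p) - p) = -6 + (6 - 2*p) = -2*p)
w = 55 (w = 68 - 13 = 55)
S(4)*w = -2*4*55 = -8*55 = -440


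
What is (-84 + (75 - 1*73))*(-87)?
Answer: 7134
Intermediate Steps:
(-84 + (75 - 1*73))*(-87) = (-84 + (75 - 73))*(-87) = (-84 + 2)*(-87) = -82*(-87) = 7134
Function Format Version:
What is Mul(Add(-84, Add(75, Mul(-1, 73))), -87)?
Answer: 7134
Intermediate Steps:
Mul(Add(-84, Add(75, Mul(-1, 73))), -87) = Mul(Add(-84, Add(75, -73)), -87) = Mul(Add(-84, 2), -87) = Mul(-82, -87) = 7134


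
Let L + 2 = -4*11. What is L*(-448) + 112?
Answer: 20720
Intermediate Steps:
L = -46 (L = -2 - 4*11 = -2 - 44 = -46)
L*(-448) + 112 = -46*(-448) + 112 = 20608 + 112 = 20720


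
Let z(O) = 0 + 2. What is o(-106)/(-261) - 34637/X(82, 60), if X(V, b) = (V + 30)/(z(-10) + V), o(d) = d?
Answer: -27120347/1044 ≈ -25977.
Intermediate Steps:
z(O) = 2
X(V, b) = (30 + V)/(2 + V) (X(V, b) = (V + 30)/(2 + V) = (30 + V)/(2 + V))
o(-106)/(-261) - 34637/X(82, 60) = -106/(-261) - 34637*(2 + 82)/(30 + 82) = -106*(-1/261) - 34637/(112/84) = 106/261 - 34637/((1/84)*112) = 106/261 - 34637/4/3 = 106/261 - 34637*¾ = 106/261 - 103911/4 = -27120347/1044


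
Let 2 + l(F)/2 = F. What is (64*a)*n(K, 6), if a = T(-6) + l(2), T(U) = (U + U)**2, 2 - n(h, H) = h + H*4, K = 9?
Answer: -285696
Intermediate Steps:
l(F) = -4 + 2*F
n(h, H) = 2 - h - 4*H (n(h, H) = 2 - (h + H*4) = 2 - (h + 4*H) = 2 + (-h - 4*H) = 2 - h - 4*H)
T(U) = 4*U**2 (T(U) = (2*U)**2 = 4*U**2)
a = 144 (a = 4*(-6)**2 + (-4 + 2*2) = 4*36 + (-4 + 4) = 144 + 0 = 144)
(64*a)*n(K, 6) = (64*144)*(2 - 1*9 - 4*6) = 9216*(2 - 9 - 24) = 9216*(-31) = -285696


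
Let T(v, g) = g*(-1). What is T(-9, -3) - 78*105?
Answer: -8187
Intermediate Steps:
T(v, g) = -g
T(-9, -3) - 78*105 = -1*(-3) - 78*105 = 3 - 8190 = -8187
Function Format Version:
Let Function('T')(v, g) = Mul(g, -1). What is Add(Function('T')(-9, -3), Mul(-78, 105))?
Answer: -8187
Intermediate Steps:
Function('T')(v, g) = Mul(-1, g)
Add(Function('T')(-9, -3), Mul(-78, 105)) = Add(Mul(-1, -3), Mul(-78, 105)) = Add(3, -8190) = -8187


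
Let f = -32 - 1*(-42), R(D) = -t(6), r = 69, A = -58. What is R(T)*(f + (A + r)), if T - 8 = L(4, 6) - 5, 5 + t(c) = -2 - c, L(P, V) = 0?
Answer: 273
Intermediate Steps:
t(c) = -7 - c (t(c) = -5 + (-2 - c) = -7 - c)
T = 3 (T = 8 + (0 - 5) = 8 - 5 = 3)
R(D) = 13 (R(D) = -(-7 - 1*6) = -(-7 - 6) = -1*(-13) = 13)
f = 10 (f = -32 + 42 = 10)
R(T)*(f + (A + r)) = 13*(10 + (-58 + 69)) = 13*(10 + 11) = 13*21 = 273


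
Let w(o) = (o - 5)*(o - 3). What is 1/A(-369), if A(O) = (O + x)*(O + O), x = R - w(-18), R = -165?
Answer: 1/750546 ≈ 1.3324e-6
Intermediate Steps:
w(o) = (-5 + o)*(-3 + o)
x = -648 (x = -165 - (15 + (-18)**2 - 8*(-18)) = -165 - (15 + 324 + 144) = -165 - 1*483 = -165 - 483 = -648)
A(O) = 2*O*(-648 + O) (A(O) = (O - 648)*(O + O) = (-648 + O)*(2*O) = 2*O*(-648 + O))
1/A(-369) = 1/(2*(-369)*(-648 - 369)) = 1/(2*(-369)*(-1017)) = 1/750546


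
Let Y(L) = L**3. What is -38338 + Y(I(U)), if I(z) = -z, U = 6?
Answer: -38554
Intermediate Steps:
-38338 + Y(I(U)) = -38338 + (-1*6)**3 = -38338 + (-6)**3 = -38338 - 216 = -38554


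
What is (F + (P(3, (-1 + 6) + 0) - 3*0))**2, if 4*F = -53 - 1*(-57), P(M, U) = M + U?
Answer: 81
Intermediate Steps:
F = 1 (F = (-53 - 1*(-57))/4 = (-53 + 57)/4 = (1/4)*4 = 1)
(F + (P(3, (-1 + 6) + 0) - 3*0))**2 = (1 + ((3 + ((-1 + 6) + 0)) - 3*0))**2 = (1 + ((3 + (5 + 0)) + 0))**2 = (1 + ((3 + 5) + 0))**2 = (1 + (8 + 0))**2 = (1 + 8)**2 = 9**2 = 81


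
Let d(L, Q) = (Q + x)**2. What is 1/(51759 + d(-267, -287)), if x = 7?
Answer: 1/130159 ≈ 7.6829e-6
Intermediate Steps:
d(L, Q) = (7 + Q)**2 (d(L, Q) = (Q + 7)**2 = (7 + Q)**2)
1/(51759 + d(-267, -287)) = 1/(51759 + (7 - 287)**2) = 1/(51759 + (-280)**2) = 1/(51759 + 78400) = 1/130159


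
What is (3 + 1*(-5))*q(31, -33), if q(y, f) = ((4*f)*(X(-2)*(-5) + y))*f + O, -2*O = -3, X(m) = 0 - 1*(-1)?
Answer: -226515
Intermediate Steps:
X(m) = 1 (X(m) = 0 + 1 = 1)
O = 3/2 (O = -1/2*(-3) = 3/2 ≈ 1.5000)
q(y, f) = 3/2 + 4*f**2*(-5 + y) (q(y, f) = ((4*f)*(1*(-5) + y))*f + 3/2 = ((4*f)*(-5 + y))*f + 3/2 = (4*f*(-5 + y))*f + 3/2 = 4*f**2*(-5 + y) + 3/2 = 3/2 + 4*f**2*(-5 + y))
(3 + 1*(-5))*q(31, -33) = (3 + 1*(-5))*(3/2 - 20*(-33)**2 + 4*31*(-33)**2) = (3 - 5)*(3/2 - 20*1089 + 4*31*1089) = -2*(3/2 - 21780 + 135036) = -2*226515/2 = -226515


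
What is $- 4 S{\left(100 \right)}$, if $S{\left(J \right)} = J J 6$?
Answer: $-240000$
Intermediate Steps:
$S{\left(J \right)} = 6 J^{2}$ ($S{\left(J \right)} = J 6 J = 6 J^{2}$)
$- 4 S{\left(100 \right)} = - 4 \cdot 6 \cdot 100^{2} = - 4 \cdot 6 \cdot 10000 = \left(-4\right) 60000 = -240000$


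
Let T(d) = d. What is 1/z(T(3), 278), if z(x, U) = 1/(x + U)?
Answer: 281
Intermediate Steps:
z(x, U) = 1/(U + x)
1/z(T(3), 278) = 1/(1/(278 + 3)) = 1/(1/281) = 281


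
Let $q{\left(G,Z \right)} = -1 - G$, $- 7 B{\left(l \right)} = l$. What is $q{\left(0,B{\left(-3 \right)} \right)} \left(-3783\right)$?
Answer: $3783$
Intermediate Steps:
$B{\left(l \right)} = - \frac{l}{7}$
$q{\left(0,B{\left(-3 \right)} \right)} \left(-3783\right) = \left(-1 - 0\right) \left(-3783\right) = \left(-1 + 0\right) \left(-3783\right) = \left(-1\right) \left(-3783\right) = 3783$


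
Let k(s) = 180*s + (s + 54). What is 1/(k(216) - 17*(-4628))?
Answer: 1/117826 ≈ 8.4871e-6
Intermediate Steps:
k(s) = 54 + 181*s (k(s) = 180*s + (54 + s) = 54 + 181*s)
1/(k(216) - 17*(-4628)) = 1/((54 + 181*216) - 17*(-4628)) = 1/((54 + 39096) + 78676) = 1/(39150 + 78676) = 1/117826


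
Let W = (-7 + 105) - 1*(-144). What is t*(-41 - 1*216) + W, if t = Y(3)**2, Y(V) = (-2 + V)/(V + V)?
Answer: 8455/36 ≈ 234.86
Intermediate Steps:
Y(V) = (-2 + V)/(2*V) (Y(V) = (-2 + V)/((2*V)) = (-2 + V)*(1/(2*V)) = (-2 + V)/(2*V))
W = 242 (W = 98 + 144 = 242)
t = 1/36 (t = ((1/2)*(-2 + 3)/3)**2 = ((1/2)*(1/3)*1)**2 = (1/6)**2 = 1/36 ≈ 0.027778)
t*(-41 - 1*216) + W = (-41 - 1*216)/36 + 242 = (-41 - 216)/36 + 242 = (1/36)*(-257) + 242 = -257/36 + 242 = 8455/36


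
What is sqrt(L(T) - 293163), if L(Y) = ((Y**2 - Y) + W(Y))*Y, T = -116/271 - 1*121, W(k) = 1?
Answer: 3*I*sqrt(1257577877206038)/73441 ≈ 1448.6*I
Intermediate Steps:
T = -32907/271 (T = -116*1/271 - 121 = -116/271 - 121 = -32907/271 ≈ -121.43)
L(Y) = Y*(1 + Y**2 - Y) (L(Y) = ((Y**2 - Y) + 1)*Y = (1 + Y**2 - Y)*Y = Y*(1 + Y**2 - Y))
sqrt(L(T) - 293163) = sqrt(-32907*(1 + (-32907/271)**2 - 1*(-32907/271))/271 - 293163) = sqrt(-32907*(1 + 1082870649/73441 + 32907/271)/271 - 293163) = sqrt(-32907/271*1091861887/73441 - 293163) = sqrt(-35929899115509/19902511 - 293163) = sqrt(-41764578947802/19902511) = 3*I*sqrt(1257577877206038)/73441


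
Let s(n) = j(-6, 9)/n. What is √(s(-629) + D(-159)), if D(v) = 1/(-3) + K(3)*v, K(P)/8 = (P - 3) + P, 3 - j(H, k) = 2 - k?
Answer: I*√13589138037/1887 ≈ 61.777*I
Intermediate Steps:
j(H, k) = 1 + k (j(H, k) = 3 - (2 - k) = 3 + (-2 + k) = 1 + k)
K(P) = -24 + 16*P (K(P) = 8*((P - 3) + P) = 8*((-3 + P) + P) = 8*(-3 + 2*P) = -24 + 16*P)
s(n) = 10/n (s(n) = (1 + 9)/n = 10/n)
D(v) = -⅓ + 24*v (D(v) = 1/(-3) + (-24 + 16*3)*v = -⅓ + (-24 + 48)*v = -⅓ + 24*v)
√(s(-629) + D(-159)) = √(10/(-629) + (-⅓ + 24*(-159))) = √(10*(-1/629) + (-⅓ - 3816)) = √(-10/629 - 11449/3) = √(-7201451/1887) = I*√13589138037/1887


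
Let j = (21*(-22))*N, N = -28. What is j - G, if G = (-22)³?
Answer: 23584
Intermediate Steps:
j = 12936 (j = (21*(-22))*(-28) = -462*(-28) = 12936)
G = -10648
j - G = 12936 - 1*(-10648) = 12936 + 10648 = 23584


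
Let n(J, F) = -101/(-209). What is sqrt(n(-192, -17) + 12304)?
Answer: sqrt(537472133)/209 ≈ 110.93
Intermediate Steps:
n(J, F) = 101/209 (n(J, F) = -101*(-1/209) = 101/209)
sqrt(n(-192, -17) + 12304) = sqrt(101/209 + 12304) = sqrt(2571637/209) = sqrt(537472133)/209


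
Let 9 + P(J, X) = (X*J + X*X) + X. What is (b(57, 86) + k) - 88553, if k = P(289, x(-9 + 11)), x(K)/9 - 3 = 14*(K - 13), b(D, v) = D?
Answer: 1364266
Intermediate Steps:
x(K) = -1611 + 126*K (x(K) = 27 + 9*(14*(K - 13)) = 27 + 9*(14*(-13 + K)) = 27 + 9*(-182 + 14*K) = 27 + (-1638 + 126*K) = -1611 + 126*K)
P(J, X) = -9 + X + X**2 + J*X (P(J, X) = -9 + ((X*J + X*X) + X) = -9 + ((J*X + X**2) + X) = -9 + ((X**2 + J*X) + X) = -9 + (X + X**2 + J*X) = -9 + X + X**2 + J*X)
k = 1452762 (k = -9 + (-1611 + 126*(-9 + 11)) + (-1611 + 126*(-9 + 11))**2 + 289*(-1611 + 126*(-9 + 11)) = -9 + (-1611 + 126*2) + (-1611 + 126*2)**2 + 289*(-1611 + 126*2) = -9 + (-1611 + 252) + (-1611 + 252)**2 + 289*(-1611 + 252) = -9 - 1359 + (-1359)**2 + 289*(-1359) = -9 - 1359 + 1846881 - 392751 = 1452762)
(b(57, 86) + k) - 88553 = (57 + 1452762) - 88553 = 1452819 - 88553 = 1364266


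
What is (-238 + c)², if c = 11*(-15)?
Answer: 162409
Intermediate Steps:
c = -165
(-238 + c)² = (-238 - 165)² = (-403)² = 162409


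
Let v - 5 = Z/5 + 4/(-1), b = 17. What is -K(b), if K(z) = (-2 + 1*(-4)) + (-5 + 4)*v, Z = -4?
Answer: 31/5 ≈ 6.2000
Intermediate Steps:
v = ⅕ (v = 5 + (-4/5 + 4/(-1)) = 5 + (-4*⅕ + 4*(-1)) = 5 + (-⅘ - 4) = 5 - 24/5 = ⅕ ≈ 0.20000)
K(z) = -31/5 (K(z) = (-2 + 1*(-4)) + (-5 + 4)*(⅕) = (-2 - 4) - 1*⅕ = -6 - ⅕ = -31/5)
-K(b) = -1*(-31/5) = 31/5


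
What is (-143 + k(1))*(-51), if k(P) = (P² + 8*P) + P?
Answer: 6783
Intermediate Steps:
k(P) = P² + 9*P
(-143 + k(1))*(-51) = (-143 + 1*(9 + 1))*(-51) = (-143 + 1*10)*(-51) = (-143 + 10)*(-51) = -133*(-51) = 6783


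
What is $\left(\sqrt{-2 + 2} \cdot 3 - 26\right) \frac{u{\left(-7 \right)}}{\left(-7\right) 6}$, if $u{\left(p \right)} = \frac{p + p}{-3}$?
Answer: $\frac{26}{9} \approx 2.8889$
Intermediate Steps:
$u{\left(p \right)} = - \frac{2 p}{3}$ ($u{\left(p \right)} = 2 p \left(- \frac{1}{3}\right) = - \frac{2 p}{3}$)
$\left(\sqrt{-2 + 2} \cdot 3 - 26\right) \frac{u{\left(-7 \right)}}{\left(-7\right) 6} = \left(\sqrt{-2 + 2} \cdot 3 - 26\right) \frac{\left(- \frac{2}{3}\right) \left(-7\right)}{\left(-7\right) 6} = \left(\sqrt{0} \cdot 3 - 26\right) \frac{14}{3 \left(-42\right)} = \left(0 \cdot 3 - 26\right) \frac{14}{3} \left(- \frac{1}{42}\right) = \left(0 - 26\right) \left(- \frac{1}{9}\right) = \left(-26\right) \left(- \frac{1}{9}\right) = \frac{26}{9}$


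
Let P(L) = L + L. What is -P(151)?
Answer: -302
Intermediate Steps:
P(L) = 2*L
-P(151) = -2*151 = -1*302 = -302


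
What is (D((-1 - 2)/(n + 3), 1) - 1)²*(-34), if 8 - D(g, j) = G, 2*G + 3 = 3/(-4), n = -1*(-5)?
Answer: -85697/32 ≈ -2678.0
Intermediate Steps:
n = 5
G = -15/8 (G = -3/2 + (3/(-4))/2 = -3/2 + (3*(-¼))/2 = -3/2 + (½)*(-¾) = -3/2 - 3/8 = -15/8 ≈ -1.8750)
D(g, j) = 79/8 (D(g, j) = 8 - 1*(-15/8) = 8 + 15/8 = 79/8)
(D((-1 - 2)/(n + 3), 1) - 1)²*(-34) = (79/8 - 1)²*(-34) = (71/8)²*(-34) = (5041/64)*(-34) = -85697/32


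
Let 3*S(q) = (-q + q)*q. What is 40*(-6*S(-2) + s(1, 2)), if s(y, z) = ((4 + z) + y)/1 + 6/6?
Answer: 320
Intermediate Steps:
s(y, z) = 5 + y + z (s(y, z) = (4 + y + z)*1 + 6*(⅙) = (4 + y + z) + 1 = 5 + y + z)
S(q) = 0 (S(q) = ((-q + q)*q)/3 = (0*q)/3 = (⅓)*0 = 0)
40*(-6*S(-2) + s(1, 2)) = 40*(-6*0 + (5 + 1 + 2)) = 40*(0 + 8) = 40*8 = 320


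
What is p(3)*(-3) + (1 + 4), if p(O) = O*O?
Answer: -22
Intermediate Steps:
p(O) = O²
p(3)*(-3) + (1 + 4) = 3²*(-3) + (1 + 4) = 9*(-3) + 5 = -27 + 5 = -22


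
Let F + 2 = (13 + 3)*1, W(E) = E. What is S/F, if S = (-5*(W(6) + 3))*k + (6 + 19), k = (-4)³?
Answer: 415/2 ≈ 207.50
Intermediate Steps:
k = -64
S = 2905 (S = -5*(6 + 3)*(-64) + (6 + 19) = -5*9*(-64) + 25 = -45*(-64) + 25 = 2880 + 25 = 2905)
F = 14 (F = -2 + (13 + 3)*1 = -2 + 16*1 = -2 + 16 = 14)
S/F = 2905/14 = 2905*(1/14) = 415/2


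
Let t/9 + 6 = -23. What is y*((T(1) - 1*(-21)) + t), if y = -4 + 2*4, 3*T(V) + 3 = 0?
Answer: -964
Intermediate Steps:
T(V) = -1 (T(V) = -1 + (⅓)*0 = -1 + 0 = -1)
y = 4 (y = -4 + 8 = 4)
t = -261 (t = -54 + 9*(-23) = -54 - 207 = -261)
y*((T(1) - 1*(-21)) + t) = 4*((-1 - 1*(-21)) - 261) = 4*((-1 + 21) - 261) = 4*(20 - 261) = 4*(-241) = -964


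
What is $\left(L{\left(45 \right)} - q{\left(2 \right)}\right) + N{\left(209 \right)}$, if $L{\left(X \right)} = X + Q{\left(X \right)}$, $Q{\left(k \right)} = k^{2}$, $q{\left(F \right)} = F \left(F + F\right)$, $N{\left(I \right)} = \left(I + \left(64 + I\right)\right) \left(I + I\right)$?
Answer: $203538$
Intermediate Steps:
$N{\left(I \right)} = 2 I \left(64 + 2 I\right)$ ($N{\left(I \right)} = \left(64 + 2 I\right) 2 I = 2 I \left(64 + 2 I\right)$)
$q{\left(F \right)} = 2 F^{2}$ ($q{\left(F \right)} = F 2 F = 2 F^{2}$)
$L{\left(X \right)} = X + X^{2}$
$\left(L{\left(45 \right)} - q{\left(2 \right)}\right) + N{\left(209 \right)} = \left(45 \left(1 + 45\right) - 2 \cdot 2^{2}\right) + 4 \cdot 209 \left(32 + 209\right) = \left(45 \cdot 46 - 2 \cdot 4\right) + 4 \cdot 209 \cdot 241 = \left(2070 - 8\right) + 201476 = 2062 + 201476 = 203538$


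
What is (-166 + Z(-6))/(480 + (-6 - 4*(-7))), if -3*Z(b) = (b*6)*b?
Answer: -119/251 ≈ -0.47410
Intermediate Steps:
Z(b) = -2*b**2 (Z(b) = -b*6*b/3 = -6*b*b/3 = -2*b**2)
(-166 + Z(-6))/(480 + (-6 - 4*(-7))) = (-166 - 2*(-6)**2)/(480 + (-6 - 4*(-7))) = (-166 - 2*36)/(480 + (-6 + 28)) = (-166 - 72)/(480 + 22) = -238/502 = -238*1/502 = -119/251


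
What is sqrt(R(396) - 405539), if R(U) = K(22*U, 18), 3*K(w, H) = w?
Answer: I*sqrt(402635) ≈ 634.54*I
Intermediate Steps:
K(w, H) = w/3
R(U) = 22*U/3 (R(U) = (22*U)/3 = 22*U/3)
sqrt(R(396) - 405539) = sqrt((22/3)*396 - 405539) = sqrt(2904 - 405539) = sqrt(-402635) = I*sqrt(402635)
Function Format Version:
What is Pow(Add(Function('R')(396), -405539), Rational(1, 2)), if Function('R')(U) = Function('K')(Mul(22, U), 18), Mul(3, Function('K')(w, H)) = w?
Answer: Mul(I, Pow(402635, Rational(1, 2))) ≈ Mul(634.54, I)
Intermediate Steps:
Function('K')(w, H) = Mul(Rational(1, 3), w)
Function('R')(U) = Mul(Rational(22, 3), U) (Function('R')(U) = Mul(Rational(1, 3), Mul(22, U)) = Mul(Rational(22, 3), U))
Pow(Add(Function('R')(396), -405539), Rational(1, 2)) = Pow(Add(Mul(Rational(22, 3), 396), -405539), Rational(1, 2)) = Pow(Add(2904, -405539), Rational(1, 2)) = Pow(-402635, Rational(1, 2)) = Mul(I, Pow(402635, Rational(1, 2)))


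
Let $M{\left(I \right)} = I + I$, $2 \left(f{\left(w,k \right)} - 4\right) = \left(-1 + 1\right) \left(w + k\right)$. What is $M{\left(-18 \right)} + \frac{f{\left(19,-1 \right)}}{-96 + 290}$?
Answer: $- \frac{3490}{97} \approx -35.979$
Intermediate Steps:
$f{\left(w,k \right)} = 4$ ($f{\left(w,k \right)} = 4 + \frac{\left(-1 + 1\right) \left(w + k\right)}{2} = 4 + \frac{0 \left(k + w\right)}{2} = 4 + \frac{1}{2} \cdot 0 = 4 + 0 = 4$)
$M{\left(I \right)} = 2 I$
$M{\left(-18 \right)} + \frac{f{\left(19,-1 \right)}}{-96 + 290} = 2 \left(-18\right) + \frac{1}{-96 + 290} \cdot 4 = -36 + \frac{1}{194} \cdot 4 = -36 + \frac{2}{97} = - \frac{3490}{97}$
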